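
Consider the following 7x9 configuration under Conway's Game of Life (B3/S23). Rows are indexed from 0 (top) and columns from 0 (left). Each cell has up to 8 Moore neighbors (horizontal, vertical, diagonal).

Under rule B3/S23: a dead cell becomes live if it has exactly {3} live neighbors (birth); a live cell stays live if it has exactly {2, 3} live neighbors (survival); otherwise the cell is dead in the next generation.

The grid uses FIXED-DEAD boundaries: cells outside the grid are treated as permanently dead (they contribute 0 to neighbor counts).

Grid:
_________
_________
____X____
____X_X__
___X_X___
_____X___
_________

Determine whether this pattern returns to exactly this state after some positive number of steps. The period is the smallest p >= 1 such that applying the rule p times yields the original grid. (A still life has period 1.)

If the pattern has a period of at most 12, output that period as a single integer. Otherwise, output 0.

Simulating and comparing each generation to the original:
Gen 0 (original, given above): 6 live cells
Gen 1: 6 live cells, differs from original
Gen 2: 6 live cells, MATCHES original -> period = 2

Answer: 2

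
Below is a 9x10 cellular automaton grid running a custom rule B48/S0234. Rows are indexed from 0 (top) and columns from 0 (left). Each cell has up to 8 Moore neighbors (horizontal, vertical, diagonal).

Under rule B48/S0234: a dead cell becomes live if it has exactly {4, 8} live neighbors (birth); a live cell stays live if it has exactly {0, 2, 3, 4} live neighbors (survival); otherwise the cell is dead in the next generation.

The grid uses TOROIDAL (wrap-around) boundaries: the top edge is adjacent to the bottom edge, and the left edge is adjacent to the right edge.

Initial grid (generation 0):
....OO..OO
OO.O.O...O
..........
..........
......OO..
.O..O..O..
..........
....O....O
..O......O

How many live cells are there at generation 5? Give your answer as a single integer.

Simulating step by step:
Generation 0 (given above): 18 live cells
Generation 1: 17 live cells
....OO..OO
O...OO...O
..........
..........
......OO..
.O..O..O..
..........
....O.....
..O.....OO
Generation 2: 17 live cells
O...OO..O.
O...OO...O
..........
..........
......OO..
.O..O..O..
..........
....O.....
..O.....OO
Generation 3: 17 live cells
O...OO..O.
O...OO...O
..........
..........
......OO..
.O..O..O..
..........
....O.....
..O.....OO
Generation 4: 17 live cells
O...OO..O.
O...OO...O
..........
..........
......OO..
.O..O..O..
..........
....O.....
..O.....OO
Generation 5: 17 live cells
O...OO..O.
O...OO...O
..........
..........
......OO..
.O..O..O..
..........
....O.....
..O.....OO
Population at generation 5: 17

Answer: 17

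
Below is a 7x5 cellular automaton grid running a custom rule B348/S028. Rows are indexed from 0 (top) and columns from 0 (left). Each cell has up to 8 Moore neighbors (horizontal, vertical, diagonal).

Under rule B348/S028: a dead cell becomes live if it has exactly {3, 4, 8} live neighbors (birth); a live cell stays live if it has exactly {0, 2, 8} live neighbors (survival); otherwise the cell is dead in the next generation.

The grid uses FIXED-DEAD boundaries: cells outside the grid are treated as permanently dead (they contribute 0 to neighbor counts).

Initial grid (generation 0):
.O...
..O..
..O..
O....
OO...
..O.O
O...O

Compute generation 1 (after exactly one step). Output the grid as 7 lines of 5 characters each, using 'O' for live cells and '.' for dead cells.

Simulating step by step:
Generation 0 (given above): 10 live cells
Generation 1: 11 live cells
(generation 1 grid is the final answer)

Answer: .....
.OO..
.O...
OO...
O....
OO.O.
O..O.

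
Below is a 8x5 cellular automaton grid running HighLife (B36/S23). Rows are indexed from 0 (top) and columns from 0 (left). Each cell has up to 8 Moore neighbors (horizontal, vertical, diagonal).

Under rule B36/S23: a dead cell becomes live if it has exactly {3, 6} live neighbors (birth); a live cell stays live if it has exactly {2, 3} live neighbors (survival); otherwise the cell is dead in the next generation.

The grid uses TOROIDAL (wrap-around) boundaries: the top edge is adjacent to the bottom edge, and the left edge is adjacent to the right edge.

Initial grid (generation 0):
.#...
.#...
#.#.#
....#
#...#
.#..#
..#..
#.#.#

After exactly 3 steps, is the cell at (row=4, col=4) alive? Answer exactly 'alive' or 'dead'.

Answer: dead

Derivation:
Simulating step by step:
Generation 0 (given above): 14 live cells
Generation 1: 19 live cells
.##..
.##..
##.##
.#...
...##
.#.##
..#.#
#.##.
Generation 2: 10 live cells
#....
....#
...##
.#...
...##
.....
...#.
#...#
Generation 3: 14 live cells
#....
#..##
#..##
#.#..
.....
...##
....#
#...#

Cell (4,4) at generation 3: 0 -> dead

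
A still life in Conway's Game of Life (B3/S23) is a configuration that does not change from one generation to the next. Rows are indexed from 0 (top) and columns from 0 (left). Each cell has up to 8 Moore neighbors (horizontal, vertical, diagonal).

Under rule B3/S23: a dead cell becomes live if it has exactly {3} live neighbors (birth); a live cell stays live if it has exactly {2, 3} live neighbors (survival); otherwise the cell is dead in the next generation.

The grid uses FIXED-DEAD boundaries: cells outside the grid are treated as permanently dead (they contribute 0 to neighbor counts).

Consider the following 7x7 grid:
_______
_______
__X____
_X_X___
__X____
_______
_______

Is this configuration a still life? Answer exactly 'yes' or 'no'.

Answer: yes

Derivation:
Compute generation 1 and compare to generation 0 (given above):
Generation 1:
_______
_______
__X____
_X_X___
__X____
_______
_______
The grids are IDENTICAL -> still life.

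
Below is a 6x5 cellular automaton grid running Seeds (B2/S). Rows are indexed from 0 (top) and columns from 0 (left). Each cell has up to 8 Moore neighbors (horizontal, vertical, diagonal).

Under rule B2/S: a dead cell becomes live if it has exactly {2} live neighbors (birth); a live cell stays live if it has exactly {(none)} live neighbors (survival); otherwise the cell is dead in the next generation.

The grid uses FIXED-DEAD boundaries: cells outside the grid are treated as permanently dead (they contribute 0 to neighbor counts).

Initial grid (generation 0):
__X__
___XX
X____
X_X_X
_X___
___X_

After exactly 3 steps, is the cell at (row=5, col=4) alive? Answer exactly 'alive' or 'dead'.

Answer: dead

Derivation:
Simulating step by step:
Generation 0 (given above): 9 live cells
Generation 1: 8 live cells
____X
_XX__
__X__
___X_
X___X
__X__
Generation 2: 10 live cells
_XXX_
_____
_____
_XX_X
_XX__
_X_X_
Generation 3: 8 live cells
_____
_X_X_
_XXX_
X____
____X
X____

Cell (5,4) at generation 3: 0 -> dead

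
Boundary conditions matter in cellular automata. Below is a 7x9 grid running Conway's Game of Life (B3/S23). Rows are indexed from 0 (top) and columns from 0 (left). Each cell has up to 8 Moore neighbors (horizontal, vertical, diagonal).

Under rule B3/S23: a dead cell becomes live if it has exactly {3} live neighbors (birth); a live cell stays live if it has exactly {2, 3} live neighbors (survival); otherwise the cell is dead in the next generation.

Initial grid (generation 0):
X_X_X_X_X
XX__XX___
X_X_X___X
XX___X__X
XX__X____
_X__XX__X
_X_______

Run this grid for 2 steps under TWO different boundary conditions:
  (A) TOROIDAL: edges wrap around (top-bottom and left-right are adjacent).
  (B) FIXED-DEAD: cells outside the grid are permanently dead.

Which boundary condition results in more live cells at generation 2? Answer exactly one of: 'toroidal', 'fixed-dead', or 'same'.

Answer: toroidal

Derivation:
Under TOROIDAL boundary, generation 2:
X____X__X
_X___X___
_X_______
_X___X___
_________
X____X___
_______XX
Population = 12

Under FIXED-DEAD boundary, generation 2:
_X_XX____
__X__X___
_________
_X___X___
_________
_XX_XX___
_________
Population = 11

Comparison: toroidal=12, fixed-dead=11 -> toroidal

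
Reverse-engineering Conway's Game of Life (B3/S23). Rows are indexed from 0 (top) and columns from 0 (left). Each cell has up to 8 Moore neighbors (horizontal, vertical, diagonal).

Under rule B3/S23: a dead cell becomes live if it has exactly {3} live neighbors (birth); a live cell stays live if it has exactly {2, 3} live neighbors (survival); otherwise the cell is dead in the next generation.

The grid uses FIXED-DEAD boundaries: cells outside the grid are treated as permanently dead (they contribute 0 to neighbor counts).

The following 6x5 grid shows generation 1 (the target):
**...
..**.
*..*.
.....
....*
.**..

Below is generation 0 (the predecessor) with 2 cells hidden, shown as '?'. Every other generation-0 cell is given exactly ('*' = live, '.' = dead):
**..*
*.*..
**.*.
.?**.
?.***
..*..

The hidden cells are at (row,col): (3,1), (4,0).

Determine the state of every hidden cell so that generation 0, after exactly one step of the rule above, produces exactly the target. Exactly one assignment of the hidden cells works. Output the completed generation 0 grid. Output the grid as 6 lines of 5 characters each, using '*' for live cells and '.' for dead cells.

Hidden generation-0 cells (in order): (3,1), (4,0).
A hidden cell only influences target cells in its own 3x3 neighborhood. Try each of the 2^2 = 4 assignments, step the completed generation 0 forward once under B3/S23, and compare with the target:
  (3,1)=. (4,0)=. -> step gives (4,1)='*' but target has '.' -> reject
  (3,1)=. (4,0)=* -> step gives (3,0)='*' but target has '.' -> reject
  (3,1)=* (4,0)=. -> step gives (3,0)='*' but target has '.' -> reject
  (3,1)=* (4,0)=* -> step reproduces the target at every cell -> ACCEPT
Unique solution: (3,1)=live, (4,0)=live.
Check: live-neighbor counts of every cell in the completed generation 0:
23220
46332
35632
45654
15552
13242
Applying B3/S23 to generation 0 with these counts gives:
**...
..**.
*..*.
.....
....*
.**..
which matches the target exactly.

Answer: **..*
*.*..
**.*.
.***.
*.***
..*..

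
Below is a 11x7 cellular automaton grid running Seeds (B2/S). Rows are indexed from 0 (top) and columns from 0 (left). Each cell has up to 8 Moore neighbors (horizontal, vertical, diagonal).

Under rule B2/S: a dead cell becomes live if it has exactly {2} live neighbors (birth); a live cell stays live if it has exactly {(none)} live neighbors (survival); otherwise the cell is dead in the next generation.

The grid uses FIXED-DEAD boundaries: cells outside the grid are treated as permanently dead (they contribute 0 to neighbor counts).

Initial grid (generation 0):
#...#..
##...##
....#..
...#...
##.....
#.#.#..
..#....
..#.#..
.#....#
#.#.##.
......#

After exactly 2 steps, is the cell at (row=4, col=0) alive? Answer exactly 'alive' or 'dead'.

Answer: alive

Derivation:
Simulating step by step:
Generation 0 (given above): 23 live cells
Generation 1: 20 live cells
......#
...#...
####..#
###.#..
....#..
.......
....##.
.....#.
#......
...#...
.#.##..
Generation 2: 14 live cells
.......
#...###
.....#.
.......
#.#..#.
...#...
......#
......#
....#..
##.....
.......

Cell (4,0) at generation 2: 1 -> alive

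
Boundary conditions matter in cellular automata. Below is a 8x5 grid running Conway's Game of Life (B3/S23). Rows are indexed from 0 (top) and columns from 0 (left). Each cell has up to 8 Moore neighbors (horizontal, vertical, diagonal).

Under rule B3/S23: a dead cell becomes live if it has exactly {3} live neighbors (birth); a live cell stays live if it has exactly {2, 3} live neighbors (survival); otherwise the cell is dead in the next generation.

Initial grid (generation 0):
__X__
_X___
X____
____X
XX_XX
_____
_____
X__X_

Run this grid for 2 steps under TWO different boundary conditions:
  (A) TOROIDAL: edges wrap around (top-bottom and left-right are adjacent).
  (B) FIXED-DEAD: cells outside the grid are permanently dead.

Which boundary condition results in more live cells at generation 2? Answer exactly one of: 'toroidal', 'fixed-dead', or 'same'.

Answer: toroidal

Derivation:
Under TOROIDAL boundary, generation 2:
_XX__
XXX__
XXX__
_XXX_
_XXX_
X__X_
_____
_____
Population = 16

Under FIXED-DEAD boundary, generation 2:
_____
_____
XXX__
__XXX
__XXX
_____
_____
_____
Population = 9

Comparison: toroidal=16, fixed-dead=9 -> toroidal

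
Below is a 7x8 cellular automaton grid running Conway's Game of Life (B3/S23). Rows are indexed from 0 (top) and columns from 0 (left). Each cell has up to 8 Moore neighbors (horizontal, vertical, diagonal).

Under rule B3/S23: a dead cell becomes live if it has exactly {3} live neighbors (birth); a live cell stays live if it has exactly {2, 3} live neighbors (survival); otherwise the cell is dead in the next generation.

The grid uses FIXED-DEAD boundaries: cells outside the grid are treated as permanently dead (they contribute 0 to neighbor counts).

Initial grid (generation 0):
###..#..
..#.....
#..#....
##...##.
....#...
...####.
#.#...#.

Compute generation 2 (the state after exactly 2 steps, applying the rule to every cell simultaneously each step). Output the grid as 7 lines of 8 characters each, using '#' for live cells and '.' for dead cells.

Simulating step by step:
Generation 0 (given above): 19 live cells
Generation 1: 18 live cells
.##.....
#.##....
#.#.....
##..##..
...#....
...##.#.
...##.#.
Generation 2: 18 live cells
(generation 2 grid is the final answer)

Answer: .###....
#..#....
#.#.#...
#####...
..##....
..#.....
...##...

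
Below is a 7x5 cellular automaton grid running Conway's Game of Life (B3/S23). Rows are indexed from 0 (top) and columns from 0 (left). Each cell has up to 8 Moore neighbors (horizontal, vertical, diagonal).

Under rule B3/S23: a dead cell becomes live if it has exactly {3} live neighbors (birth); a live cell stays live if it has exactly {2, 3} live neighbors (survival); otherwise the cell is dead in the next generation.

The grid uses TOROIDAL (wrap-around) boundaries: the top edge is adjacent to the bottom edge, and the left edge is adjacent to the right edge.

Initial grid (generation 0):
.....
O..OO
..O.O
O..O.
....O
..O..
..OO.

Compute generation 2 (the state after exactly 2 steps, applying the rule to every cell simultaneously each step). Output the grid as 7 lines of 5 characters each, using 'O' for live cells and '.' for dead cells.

Answer: .OO..
O..OO
.OO..
OO.O.
..OOO
..O.O
.OOO.

Derivation:
Simulating step by step:
Generation 0 (given above): 11 live cells
Generation 1: 13 live cells
..O..
O..OO
.OO..
O..O.
...OO
..O..
..OO.
Generation 2: 18 live cells
(generation 2 grid is the final answer)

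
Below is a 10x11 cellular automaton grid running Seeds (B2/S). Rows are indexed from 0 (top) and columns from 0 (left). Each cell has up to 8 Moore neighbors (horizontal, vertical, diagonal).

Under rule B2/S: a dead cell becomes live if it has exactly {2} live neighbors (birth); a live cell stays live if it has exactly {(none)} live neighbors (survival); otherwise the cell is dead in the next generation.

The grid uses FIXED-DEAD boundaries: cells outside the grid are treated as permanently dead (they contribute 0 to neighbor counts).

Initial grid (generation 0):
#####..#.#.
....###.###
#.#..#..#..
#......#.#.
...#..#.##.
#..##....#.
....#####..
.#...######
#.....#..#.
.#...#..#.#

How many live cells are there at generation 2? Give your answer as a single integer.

Answer: 15

Derivation:
Simulating step by step:
Generation 0 (given above): 47 live cells
Generation 1: 21 live cells
...........
...........
...#.......
..####....#
###..#.....
..#.......#
###........
#..........
..#.#......
#.....##...
Generation 2: 15 live cells
...........
...........
.....#.....
#.....#....
......#..##
...........
...#.......
...........
#..#.###...
.#.#.#.....
Population at generation 2: 15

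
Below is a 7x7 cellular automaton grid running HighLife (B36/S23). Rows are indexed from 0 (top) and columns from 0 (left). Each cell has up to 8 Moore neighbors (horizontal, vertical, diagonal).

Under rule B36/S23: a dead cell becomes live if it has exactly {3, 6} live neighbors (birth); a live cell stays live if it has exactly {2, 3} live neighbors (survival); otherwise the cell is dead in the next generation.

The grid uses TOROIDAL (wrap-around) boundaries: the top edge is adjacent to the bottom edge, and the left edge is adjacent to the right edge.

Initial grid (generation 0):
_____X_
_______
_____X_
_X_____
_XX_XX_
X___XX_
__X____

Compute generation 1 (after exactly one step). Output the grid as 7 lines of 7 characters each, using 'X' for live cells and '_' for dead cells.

Answer: _______
_______
_______
_XX_XX_
XXXXXXX
__X_XXX
____XXX

Derivation:
Simulating step by step:
Generation 0 (given above): 11 live cells
Generation 1: 18 live cells
(generation 1 grid is the final answer)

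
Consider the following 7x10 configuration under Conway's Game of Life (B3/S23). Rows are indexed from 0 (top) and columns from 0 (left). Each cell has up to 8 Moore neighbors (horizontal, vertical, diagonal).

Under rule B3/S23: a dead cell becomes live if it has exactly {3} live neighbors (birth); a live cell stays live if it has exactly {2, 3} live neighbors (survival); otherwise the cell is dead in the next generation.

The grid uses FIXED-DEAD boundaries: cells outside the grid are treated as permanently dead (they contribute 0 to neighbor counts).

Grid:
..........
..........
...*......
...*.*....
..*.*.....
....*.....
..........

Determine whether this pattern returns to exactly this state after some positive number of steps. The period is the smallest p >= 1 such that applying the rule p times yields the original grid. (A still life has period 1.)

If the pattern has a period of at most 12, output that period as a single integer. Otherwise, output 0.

Answer: 2

Derivation:
Simulating and comparing each generation to the original:
Gen 0 (original, given above): 6 live cells
Gen 1: 6 live cells, differs from original
Gen 2: 6 live cells, MATCHES original -> period = 2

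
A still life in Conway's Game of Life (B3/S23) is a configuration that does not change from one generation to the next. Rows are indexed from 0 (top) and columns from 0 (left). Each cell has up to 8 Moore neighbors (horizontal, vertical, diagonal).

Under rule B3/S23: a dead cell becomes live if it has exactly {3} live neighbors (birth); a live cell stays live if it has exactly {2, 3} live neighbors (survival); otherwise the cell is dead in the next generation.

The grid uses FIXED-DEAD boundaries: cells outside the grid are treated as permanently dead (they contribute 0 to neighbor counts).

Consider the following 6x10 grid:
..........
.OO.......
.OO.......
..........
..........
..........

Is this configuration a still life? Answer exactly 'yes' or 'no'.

Answer: yes

Derivation:
Compute generation 1 and compare to generation 0 (given above):
Generation 1:
..........
.OO.......
.OO.......
..........
..........
..........
The grids are IDENTICAL -> still life.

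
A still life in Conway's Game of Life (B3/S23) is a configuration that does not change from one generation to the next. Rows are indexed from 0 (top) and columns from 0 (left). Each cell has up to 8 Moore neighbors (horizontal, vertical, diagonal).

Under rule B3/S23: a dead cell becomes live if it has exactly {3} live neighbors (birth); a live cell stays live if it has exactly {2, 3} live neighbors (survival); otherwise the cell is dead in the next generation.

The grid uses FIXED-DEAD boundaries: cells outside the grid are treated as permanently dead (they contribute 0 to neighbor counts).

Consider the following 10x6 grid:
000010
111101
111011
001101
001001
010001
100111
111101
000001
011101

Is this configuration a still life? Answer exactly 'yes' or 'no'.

Answer: no

Derivation:
Compute generation 1 and compare to generation 0 (given above):
Generation 1:
011110
100001
100001
000001
011101
011101
100101
111101
100001
001010
Cell (0,1) differs: gen0=0 vs gen1=1 -> NOT a still life.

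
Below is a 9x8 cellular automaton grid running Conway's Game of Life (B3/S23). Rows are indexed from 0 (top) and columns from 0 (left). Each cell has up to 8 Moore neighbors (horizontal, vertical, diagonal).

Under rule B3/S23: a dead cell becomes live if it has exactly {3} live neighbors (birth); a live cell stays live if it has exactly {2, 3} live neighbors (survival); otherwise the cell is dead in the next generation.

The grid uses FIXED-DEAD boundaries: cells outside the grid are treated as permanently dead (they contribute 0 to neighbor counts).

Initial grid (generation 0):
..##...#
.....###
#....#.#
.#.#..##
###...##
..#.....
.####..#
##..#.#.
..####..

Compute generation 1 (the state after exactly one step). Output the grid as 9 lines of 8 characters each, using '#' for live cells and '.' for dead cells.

Simulating step by step:
Generation 0 (given above): 32 live cells
Generation 1: 24 live cells
(generation 1 grid is the final answer)

Answer: .......#
....##.#
....##..
.....#..
#..#..##
#.....##
#...##..
#.....#.
.#####..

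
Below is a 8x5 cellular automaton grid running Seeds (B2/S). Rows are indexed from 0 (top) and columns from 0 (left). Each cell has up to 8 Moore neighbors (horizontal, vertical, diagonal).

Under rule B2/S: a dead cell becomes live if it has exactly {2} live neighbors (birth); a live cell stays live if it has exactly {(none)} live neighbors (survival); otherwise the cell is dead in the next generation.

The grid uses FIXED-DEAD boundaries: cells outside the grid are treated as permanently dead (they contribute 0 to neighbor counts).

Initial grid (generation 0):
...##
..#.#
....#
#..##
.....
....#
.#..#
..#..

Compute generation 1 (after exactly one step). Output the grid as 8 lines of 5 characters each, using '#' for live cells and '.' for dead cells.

Answer: ..#..
.....
.##..
.....
.....
...#.
..#..
.#.#.

Derivation:
Simulating step by step:
Generation 0 (given above): 12 live cells
Generation 1: 7 live cells
(generation 1 grid is the final answer)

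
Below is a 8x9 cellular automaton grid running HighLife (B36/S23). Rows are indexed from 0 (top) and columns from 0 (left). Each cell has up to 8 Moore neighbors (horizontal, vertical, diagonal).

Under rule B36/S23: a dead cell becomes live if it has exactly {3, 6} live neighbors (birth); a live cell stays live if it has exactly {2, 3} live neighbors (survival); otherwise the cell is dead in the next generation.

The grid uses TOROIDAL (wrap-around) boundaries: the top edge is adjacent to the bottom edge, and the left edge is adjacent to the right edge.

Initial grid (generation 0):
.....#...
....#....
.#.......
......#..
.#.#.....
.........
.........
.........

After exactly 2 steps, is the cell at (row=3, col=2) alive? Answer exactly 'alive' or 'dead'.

Answer: dead

Derivation:
Simulating step by step:
Generation 0 (given above): 6 live cells
Generation 1: 1 live cells
.........
.........
.........
..#......
.........
.........
.........
.........
Generation 2: 0 live cells
.........
.........
.........
.........
.........
.........
.........
.........

Cell (3,2) at generation 2: 0 -> dead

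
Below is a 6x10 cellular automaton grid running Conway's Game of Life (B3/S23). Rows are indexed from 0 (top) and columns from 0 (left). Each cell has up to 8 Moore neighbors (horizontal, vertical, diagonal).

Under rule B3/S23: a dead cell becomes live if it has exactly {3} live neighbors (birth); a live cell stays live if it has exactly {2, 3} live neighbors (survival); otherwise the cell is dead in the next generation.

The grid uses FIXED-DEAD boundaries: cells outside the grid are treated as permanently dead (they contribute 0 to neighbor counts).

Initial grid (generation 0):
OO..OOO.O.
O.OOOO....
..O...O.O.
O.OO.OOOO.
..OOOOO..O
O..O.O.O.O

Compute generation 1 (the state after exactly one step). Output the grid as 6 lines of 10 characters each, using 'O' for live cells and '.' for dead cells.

Simulating step by step:
Generation 0 (given above): 32 live cells
Generation 1: 14 live cells
(generation 1 grid is the final answer)

Answer: OOO...O...
O.O.......
........O.
........OO
.........O
..OO.O..O.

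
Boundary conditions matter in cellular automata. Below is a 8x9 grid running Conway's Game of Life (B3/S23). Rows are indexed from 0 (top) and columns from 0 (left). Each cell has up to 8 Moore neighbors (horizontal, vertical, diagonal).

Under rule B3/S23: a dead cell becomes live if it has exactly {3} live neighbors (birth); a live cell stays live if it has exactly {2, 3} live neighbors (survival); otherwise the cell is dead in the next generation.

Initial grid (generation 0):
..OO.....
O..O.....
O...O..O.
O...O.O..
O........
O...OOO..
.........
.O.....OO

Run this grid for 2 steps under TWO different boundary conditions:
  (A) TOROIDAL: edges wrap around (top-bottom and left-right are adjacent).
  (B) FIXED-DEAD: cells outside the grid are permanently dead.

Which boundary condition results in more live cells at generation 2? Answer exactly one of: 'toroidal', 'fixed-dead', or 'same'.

Under TOROIDAL boundary, generation 2:
....O...O
.....O..O
.....O..O
...O..O..
.O..O.O.O
.O..O....
.....OOOO
..OO..O..
Population = 21

Under FIXED-DEAD boundary, generation 2:
.O..O....
O....O...
.....O...
...O..O..
OO..O.O..
....O..O.
.....OO..
......O..
Population = 16

Comparison: toroidal=21, fixed-dead=16 -> toroidal

Answer: toroidal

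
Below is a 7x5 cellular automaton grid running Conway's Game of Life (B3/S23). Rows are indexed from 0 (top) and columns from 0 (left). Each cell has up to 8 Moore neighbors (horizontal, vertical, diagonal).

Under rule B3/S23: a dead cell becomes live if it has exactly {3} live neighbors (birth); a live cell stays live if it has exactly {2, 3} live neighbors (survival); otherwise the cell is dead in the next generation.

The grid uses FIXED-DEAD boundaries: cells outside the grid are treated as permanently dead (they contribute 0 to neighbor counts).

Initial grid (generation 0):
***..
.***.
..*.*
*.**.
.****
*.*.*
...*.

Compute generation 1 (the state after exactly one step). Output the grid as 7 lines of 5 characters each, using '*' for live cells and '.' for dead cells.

Simulating step by step:
Generation 0 (given above): 19 live cells
Generation 1: 8 live cells
(generation 1 grid is the final answer)

Answer: *..*.
*....
....*
.....
*...*
....*
...*.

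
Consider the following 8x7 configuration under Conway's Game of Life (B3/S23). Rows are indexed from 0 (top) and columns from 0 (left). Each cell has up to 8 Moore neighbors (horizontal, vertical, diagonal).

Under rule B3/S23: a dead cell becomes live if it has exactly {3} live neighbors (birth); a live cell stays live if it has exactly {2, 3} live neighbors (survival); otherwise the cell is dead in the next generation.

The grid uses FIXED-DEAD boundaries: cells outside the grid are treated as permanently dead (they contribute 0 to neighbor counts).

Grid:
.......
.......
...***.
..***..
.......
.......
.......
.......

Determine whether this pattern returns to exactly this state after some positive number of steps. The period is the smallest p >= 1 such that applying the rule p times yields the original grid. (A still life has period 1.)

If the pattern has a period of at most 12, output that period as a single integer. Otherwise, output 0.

Simulating and comparing each generation to the original:
Gen 0 (original, given above): 6 live cells
Gen 1: 6 live cells, differs from original
Gen 2: 6 live cells, MATCHES original -> period = 2

Answer: 2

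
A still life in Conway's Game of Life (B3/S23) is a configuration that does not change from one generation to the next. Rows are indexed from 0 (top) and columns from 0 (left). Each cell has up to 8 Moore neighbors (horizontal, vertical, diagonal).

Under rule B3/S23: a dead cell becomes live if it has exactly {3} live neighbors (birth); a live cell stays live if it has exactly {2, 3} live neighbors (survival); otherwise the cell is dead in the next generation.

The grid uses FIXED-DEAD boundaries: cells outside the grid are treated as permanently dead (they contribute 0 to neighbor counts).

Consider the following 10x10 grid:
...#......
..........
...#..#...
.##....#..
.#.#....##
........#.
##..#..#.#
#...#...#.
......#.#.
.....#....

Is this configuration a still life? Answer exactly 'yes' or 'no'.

Compute generation 1 and compare to generation 0 (given above):
Generation 1:
..........
..........
..#.......
.#.#...##.
.#.....###
###....#..
##.....#.#
##...#..##
.....#.#..
..........
Cell (0,3) differs: gen0=1 vs gen1=0 -> NOT a still life.

Answer: no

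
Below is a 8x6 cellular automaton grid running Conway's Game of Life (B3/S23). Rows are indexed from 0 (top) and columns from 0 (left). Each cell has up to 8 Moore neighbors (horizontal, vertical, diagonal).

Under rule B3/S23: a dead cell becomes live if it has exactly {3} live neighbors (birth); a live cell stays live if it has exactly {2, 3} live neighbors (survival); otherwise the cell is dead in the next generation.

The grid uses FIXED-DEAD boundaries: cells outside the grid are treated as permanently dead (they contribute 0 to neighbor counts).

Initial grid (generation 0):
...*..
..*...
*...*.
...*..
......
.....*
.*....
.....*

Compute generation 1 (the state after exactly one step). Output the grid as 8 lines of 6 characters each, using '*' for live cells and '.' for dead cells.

Simulating step by step:
Generation 0 (given above): 8 live cells
Generation 1: 2 live cells
(generation 1 grid is the final answer)

Answer: ......
...*..
...*..
......
......
......
......
......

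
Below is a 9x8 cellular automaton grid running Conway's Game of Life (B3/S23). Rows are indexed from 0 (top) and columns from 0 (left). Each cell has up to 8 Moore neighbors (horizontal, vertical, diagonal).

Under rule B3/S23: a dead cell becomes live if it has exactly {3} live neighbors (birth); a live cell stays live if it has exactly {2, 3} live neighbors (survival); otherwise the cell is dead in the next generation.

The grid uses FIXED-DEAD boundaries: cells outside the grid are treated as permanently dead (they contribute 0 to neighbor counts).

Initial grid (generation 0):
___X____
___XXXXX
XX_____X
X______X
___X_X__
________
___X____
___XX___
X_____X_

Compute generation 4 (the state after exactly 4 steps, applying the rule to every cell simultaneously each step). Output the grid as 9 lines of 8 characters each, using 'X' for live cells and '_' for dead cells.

Simulating step by step:
Generation 0 (given above): 18 live cells
Generation 1: 22 live cells
___X_XX_
__XXXXXX
XX__XX_X
XX____X_
________
____X___
___XX___
___XX___
________
Generation 2: 17 live cells
__XX___X
_XX____X
X______X
XX___XX_
________
___XX___
_____X__
___XX___
________
Generation 3: 19 live cells
_XXX____
_XXX__XX
X_X____X
XX____X_
____XX__
____X___
_____X__
____X___
________
Generation 4: 17 live cells
(generation 4 grid is the final answer)

Answer: _X_X____
X_____XX
X__X___X
XX___XX_
____XX__
____X___
____XX__
________
________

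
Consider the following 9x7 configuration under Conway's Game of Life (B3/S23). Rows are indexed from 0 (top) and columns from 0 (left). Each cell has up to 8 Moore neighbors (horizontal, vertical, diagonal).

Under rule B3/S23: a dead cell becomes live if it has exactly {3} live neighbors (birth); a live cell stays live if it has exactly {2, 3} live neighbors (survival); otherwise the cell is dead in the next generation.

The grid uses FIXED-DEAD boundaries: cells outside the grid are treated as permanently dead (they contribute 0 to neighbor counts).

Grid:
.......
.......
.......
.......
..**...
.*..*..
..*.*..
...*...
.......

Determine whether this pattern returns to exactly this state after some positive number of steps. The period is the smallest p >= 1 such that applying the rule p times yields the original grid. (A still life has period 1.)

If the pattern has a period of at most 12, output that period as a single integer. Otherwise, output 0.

Simulating and comparing each generation to the original:
Gen 0 (original, given above): 7 live cells
Gen 1: 7 live cells, MATCHES original -> period = 1

Answer: 1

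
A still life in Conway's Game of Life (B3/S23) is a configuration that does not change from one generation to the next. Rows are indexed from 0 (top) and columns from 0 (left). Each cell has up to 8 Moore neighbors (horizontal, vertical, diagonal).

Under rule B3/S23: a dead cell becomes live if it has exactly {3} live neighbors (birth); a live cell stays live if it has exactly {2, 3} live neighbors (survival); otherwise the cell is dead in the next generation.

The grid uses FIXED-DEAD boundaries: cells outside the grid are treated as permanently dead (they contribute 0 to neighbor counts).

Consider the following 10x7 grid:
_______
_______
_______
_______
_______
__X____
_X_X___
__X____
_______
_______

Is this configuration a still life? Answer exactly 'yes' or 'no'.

Compute generation 1 and compare to generation 0 (given above):
Generation 1:
_______
_______
_______
_______
_______
__X____
_X_X___
__X____
_______
_______
The grids are IDENTICAL -> still life.

Answer: yes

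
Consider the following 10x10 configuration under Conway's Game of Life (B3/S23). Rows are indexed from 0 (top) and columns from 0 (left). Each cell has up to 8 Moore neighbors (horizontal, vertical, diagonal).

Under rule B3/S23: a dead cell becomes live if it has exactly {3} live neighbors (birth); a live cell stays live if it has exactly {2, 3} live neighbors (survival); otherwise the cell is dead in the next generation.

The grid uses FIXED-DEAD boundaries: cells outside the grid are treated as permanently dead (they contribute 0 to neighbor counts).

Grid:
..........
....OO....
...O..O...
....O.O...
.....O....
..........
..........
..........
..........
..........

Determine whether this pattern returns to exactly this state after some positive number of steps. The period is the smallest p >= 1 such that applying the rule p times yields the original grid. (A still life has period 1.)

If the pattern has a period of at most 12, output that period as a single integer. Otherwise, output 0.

Simulating and comparing each generation to the original:
Gen 0 (original, given above): 7 live cells
Gen 1: 7 live cells, MATCHES original -> period = 1

Answer: 1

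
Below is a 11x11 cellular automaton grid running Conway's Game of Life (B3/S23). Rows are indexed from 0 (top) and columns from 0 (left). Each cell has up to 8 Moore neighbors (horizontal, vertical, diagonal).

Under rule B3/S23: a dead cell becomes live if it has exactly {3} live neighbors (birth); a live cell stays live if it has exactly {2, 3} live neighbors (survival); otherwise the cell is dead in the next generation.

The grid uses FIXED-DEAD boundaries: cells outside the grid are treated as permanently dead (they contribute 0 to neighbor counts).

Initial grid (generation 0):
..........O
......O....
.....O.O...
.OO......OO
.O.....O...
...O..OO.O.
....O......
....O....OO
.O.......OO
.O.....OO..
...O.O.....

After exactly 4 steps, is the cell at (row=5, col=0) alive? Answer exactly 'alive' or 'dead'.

Answer: dead

Derivation:
Simulating step by step:
Generation 0 (given above): 26 live cells
Generation 1: 26 live cells
...........
......O....
......O....
.OO...O.O..
.O....OO.OO
......OOO..
...OOO..OOO
.........OO
..........O
..O.....OO.
...........
Generation 2: 22 live cells
...........
...........
.....OO....
.OO..OO.OO.
.OO..O...O.
....O......
....OOO...O
....O...O..
........O.O
.........O.
...........
Generation 3: 26 live cells
...........
...........
.....OOO...
.OO.O..OOO.
.OOOOOO.OO.
...OO.O....
...OO......
....O..O...
........O..
.........O.
...........
Generation 4: 14 live cells
...........
......O....
.....OOO...
.O.......O.
.O....O..O.
......OO...
...........
...OO......
........O..
...........
...........

Cell (5,0) at generation 4: 0 -> dead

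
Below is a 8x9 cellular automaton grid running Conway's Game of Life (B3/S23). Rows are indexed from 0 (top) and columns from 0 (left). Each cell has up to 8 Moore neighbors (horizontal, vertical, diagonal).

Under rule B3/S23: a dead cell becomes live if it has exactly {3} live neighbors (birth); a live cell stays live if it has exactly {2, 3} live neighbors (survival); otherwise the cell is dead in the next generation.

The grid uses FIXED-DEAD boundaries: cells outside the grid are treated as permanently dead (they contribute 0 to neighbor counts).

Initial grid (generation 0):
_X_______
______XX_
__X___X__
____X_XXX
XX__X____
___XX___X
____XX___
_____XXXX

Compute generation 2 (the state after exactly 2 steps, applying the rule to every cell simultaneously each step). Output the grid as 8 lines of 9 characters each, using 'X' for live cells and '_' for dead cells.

Answer: _________
_______X_
________X
_______XX
__XXX__X_
___XX____
___X_XXX_
____XXXX_

Derivation:
Simulating step by step:
Generation 0 (given above): 21 live cells
Generation 1: 16 live cells
_________
______XX_
________X
_X_X__XX_
____X___X
___X_____
___X____X
____XXXX_
Generation 2: 18 live cells
(generation 2 grid is the final answer)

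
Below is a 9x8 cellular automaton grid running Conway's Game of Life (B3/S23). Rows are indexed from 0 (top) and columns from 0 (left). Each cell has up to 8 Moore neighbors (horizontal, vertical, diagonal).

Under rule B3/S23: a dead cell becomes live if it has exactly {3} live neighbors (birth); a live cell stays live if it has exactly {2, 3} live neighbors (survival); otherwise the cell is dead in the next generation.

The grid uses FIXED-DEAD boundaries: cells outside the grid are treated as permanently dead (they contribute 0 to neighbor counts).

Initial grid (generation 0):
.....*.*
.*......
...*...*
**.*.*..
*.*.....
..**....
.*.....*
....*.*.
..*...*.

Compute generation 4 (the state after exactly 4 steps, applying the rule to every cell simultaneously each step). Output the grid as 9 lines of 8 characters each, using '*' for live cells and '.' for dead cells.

Answer: ..**....
.****...
**.**...
........
.*......
.***....
.***.*..
......**
.....**.

Derivation:
Simulating step by step:
Generation 0 (given above): 19 live cells
Generation 1: 18 live cells
........
......*.
**..*...
**.**...
*...*...
..**....
..**....
.....***
.....*..
Generation 2: 23 live cells
........
........
******..
..****..
*...*...
.**.*...
..***.*.
....***.
.....*..
Generation 3: 17 live cells
........
.****...
.*...*..
*.......
........
.**.*...
.**...*.
......*.
....***.
Generation 4: 22 live cells
(generation 4 grid is the final answer)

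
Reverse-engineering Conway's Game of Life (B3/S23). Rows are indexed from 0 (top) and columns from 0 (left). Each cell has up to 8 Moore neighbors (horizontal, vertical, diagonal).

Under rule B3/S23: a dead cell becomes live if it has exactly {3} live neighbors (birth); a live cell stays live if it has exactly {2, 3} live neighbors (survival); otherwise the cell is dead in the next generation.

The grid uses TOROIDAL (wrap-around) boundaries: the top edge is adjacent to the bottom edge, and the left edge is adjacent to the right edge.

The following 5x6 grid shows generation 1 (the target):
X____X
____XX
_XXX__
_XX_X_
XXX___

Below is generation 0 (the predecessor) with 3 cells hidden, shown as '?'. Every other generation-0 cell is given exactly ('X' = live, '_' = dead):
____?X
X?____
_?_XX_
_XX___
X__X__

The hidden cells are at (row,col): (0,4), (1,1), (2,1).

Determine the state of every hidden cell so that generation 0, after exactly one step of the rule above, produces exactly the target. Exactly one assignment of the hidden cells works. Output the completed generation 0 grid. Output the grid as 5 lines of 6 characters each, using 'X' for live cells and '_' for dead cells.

Hidden generation-0 cells (in order): (0,4), (1,1), (2,1).
A hidden cell only influences target cells in its own 3x3 neighborhood. Try each of the 2^3 = 8 assignments, step the completed generation 0 forward once under B3/S23, and compare with the target:
  (0,4)=_ (1,1)=_ (2,1)=_ -> step reproduces the target at every cell -> ACCEPT
  (0,4)=_ (1,1)=_ (2,1)=X -> step gives (1,0)='X' but target has '_' -> reject
  (0,4)=_ (1,1)=X (2,1)=_ -> step gives (0,0)='_' but target has 'X' -> reject
  (0,4)=_ (1,1)=X (2,1)=X -> step gives (0,0)='_' but target has 'X' -> reject
  (0,4)=X (1,1)=_ (2,1)=_ -> step gives (0,4)='X' but target has '_' -> reject
  (0,4)=X (1,1)=_ (2,1)=X -> step gives (0,4)='X' but target has '_' -> reject
  (0,4)=X (1,1)=X (2,1)=_ -> step gives (0,0)='_' but target has 'X' -> reject
  (0,4)=X (1,1)=X (2,1)=X -> step gives (0,0)='_' but target has 'X' -> reject
Unique solution: (0,4)=dead, (1,1)=dead, (2,1)=dead.
Check: live-neighbor counts of every cell in the completed generation 0:
321122
111233
233212
223432
233122
Applying B3/S23 to generation 0 with these counts gives:
X____X
____XX
_XXX__
_XX_X_
XXX___
which matches the target exactly.

Answer: _____X
X_____
___XX_
_XX___
X__X__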